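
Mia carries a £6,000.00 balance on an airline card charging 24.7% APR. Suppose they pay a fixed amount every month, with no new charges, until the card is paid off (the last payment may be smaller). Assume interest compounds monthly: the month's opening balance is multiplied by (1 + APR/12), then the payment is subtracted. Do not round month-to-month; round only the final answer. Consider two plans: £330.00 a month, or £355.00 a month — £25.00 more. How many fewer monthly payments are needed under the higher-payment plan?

Monthly rate r = 24.7%/12 = 2.05833% = 0.0205833.
At £330.00/mo: n = ⌈−ln(1 − rB₀/P)/ln(1+r)⌉ = 24 payments (last £2.98); total interest = total paid − £6,000.00 = £1,592.98.
At £355.00/mo: 21 payments (last £349.42); total interest £1,449.42.
Payments saved = 24 − 21 = 3.

3 fewer payments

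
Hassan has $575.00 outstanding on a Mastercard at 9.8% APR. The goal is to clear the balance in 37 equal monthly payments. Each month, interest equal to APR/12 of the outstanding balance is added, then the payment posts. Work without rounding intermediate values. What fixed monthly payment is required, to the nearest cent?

$18.07

Monthly rate r = 9.8%/12 = 0.816667% = 0.00816667.
Level-payment amortization: P = B₀·r / (1 − (1+r)^(−n)) = 575.00·0.00816667 / (1 − 1.00817^(−37)).
Denominator 1 − (1+r)^(−37) = 0.259877448.
P = 4.69583 / 0.259877448 ≈ 18.07.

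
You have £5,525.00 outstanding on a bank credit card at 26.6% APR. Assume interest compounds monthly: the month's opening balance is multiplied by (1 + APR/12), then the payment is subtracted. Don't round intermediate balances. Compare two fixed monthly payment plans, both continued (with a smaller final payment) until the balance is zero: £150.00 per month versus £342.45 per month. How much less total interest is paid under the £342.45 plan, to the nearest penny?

£4,685.97

Monthly rate r = 26.6%/12 = 2.21667% = 0.0221667.
At £150.00/mo: n = ⌈−ln(1 − rB₀/P)/ln(1+r)⌉ = 78 payments (last £49.61); total interest = total paid − £5,525.00 = £6,074.61.
At £342.45/mo: 21 payments (last £64.64); total interest £1,388.64.
Interest saved = £6,074.61 − £1,388.64 = £4,685.97.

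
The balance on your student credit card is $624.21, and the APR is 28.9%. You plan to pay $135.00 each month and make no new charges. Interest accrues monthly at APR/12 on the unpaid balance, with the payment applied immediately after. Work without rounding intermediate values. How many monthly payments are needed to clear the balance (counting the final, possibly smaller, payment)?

5 payments

Monthly rate r = 28.9%/12 = 2.40833% = 0.0240833.
Recurrence: B ← B·(1+r) − $135.00.
Month 1: interest $15.03; balance after payment $504.24.
Month 2: interest $12.14; balance after payment $381.39.
Month 3: interest $9.19; balance after payment $255.57.
Month 4: interest $6.16; balance after payment $126.73.
Month 5: interest $3.05; balance after payment $0.00.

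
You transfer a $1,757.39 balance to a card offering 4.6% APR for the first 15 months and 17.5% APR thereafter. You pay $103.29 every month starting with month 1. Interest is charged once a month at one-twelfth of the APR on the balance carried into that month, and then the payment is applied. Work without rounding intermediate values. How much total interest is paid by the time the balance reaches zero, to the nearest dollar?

$69

Promo months 1–15 at r₀ = 4.6%/12 = 0.00383333; months 16+ at r₁ = 17.5%/12 = 0.0145833.
After month 15: iterate B ← B·(1+r₀) − $103.29 for 15 months → $269.57.
Then at r₁ with $103.29/mo: n₂ = −ln(1 − r₁·B/P)/ln(1+r₁) ≈ 2.68 → 3 more payments.
Total paid = 17·$103.29 + $70.42 = $1,826.35; interest = $1,826.35 − $1,757.39 = $68.96.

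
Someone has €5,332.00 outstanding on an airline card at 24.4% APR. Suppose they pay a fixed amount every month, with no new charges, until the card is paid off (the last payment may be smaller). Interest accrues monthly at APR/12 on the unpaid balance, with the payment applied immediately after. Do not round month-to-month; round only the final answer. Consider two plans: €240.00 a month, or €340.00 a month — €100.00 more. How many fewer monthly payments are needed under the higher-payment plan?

10 fewer payments

Monthly rate r = 24.4%/12 = 2.03333% = 0.0203333.
At €240.00/mo: n = ⌈−ln(1 − rB₀/P)/ln(1+r)⌉ = 30 payments (last €205.99); total interest = total paid − €5,332.00 = €1,833.99.
At €340.00/mo: 20 payments (last €26.44); total interest €1,154.44.
Payments saved = 30 − 20 = 10.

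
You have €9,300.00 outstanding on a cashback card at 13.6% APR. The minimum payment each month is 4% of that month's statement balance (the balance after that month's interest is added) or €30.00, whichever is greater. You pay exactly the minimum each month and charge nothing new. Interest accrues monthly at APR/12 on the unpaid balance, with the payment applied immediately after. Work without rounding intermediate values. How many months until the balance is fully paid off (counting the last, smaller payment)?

Monthly rate r = 13.6%/12 = 1.13333% = 0.0113333.
While 4% of the post-interest balance exceeds €30.00, each month B ← (B·(1+r))·(1 − 0.04), i.e. B shrinks by the factor (1+r)·0.96 = 0.97088.
This holds for months 1–86. Entering month 87 the balance is €732.35; 4% of the post-interest balance is now below €30.00, so the flat €30.00 minimum applies from here.
From month 87 a fixed €30.00 at rate r clears €732.35 in 29 more payments. Total: 86 + 29 = 115 months.

115 months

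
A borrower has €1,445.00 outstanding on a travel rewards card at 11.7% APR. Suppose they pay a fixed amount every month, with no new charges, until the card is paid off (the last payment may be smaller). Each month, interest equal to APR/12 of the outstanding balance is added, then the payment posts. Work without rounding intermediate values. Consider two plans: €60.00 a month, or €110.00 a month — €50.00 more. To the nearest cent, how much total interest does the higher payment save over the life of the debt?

€101.20

Monthly rate r = 11.7%/12 = 0.975% = 0.00975.
At €60.00/mo: n = ⌈−ln(1 − rB₀/P)/ln(1+r)⌉ = 28 payments (last €35.07); total interest = total paid − €1,445.00 = €210.07.
At €110.00/mo: 15 payments (last €13.87); total interest €108.87.
Interest saved = €210.07 − €108.87 = €101.20.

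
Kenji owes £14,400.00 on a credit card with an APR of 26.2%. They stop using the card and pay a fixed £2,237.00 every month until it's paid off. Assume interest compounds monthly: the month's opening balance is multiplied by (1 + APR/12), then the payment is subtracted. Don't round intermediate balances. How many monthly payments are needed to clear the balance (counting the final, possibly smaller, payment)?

8 months

Monthly rate r = 26.2%/12 = 2.18333% = 0.0218333.
Recurrence: B ← B·(1+r) − £2,237.00.
Month 1: interest £314.40; balance after payment £12,477.40.
Month 2: interest £272.42; balance after payment £10,512.82.
Closed form: n = −ln(1 − rB₀/P)/ln(1+r) = −ln(0.85945)/ln(1.02183) ≈ 7.012, so the balance reaches zero during payment 8.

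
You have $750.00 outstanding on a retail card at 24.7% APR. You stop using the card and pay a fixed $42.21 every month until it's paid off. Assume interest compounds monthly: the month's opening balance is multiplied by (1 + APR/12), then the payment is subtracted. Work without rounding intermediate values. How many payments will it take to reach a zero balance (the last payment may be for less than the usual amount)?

23 months

Monthly rate r = 24.7%/12 = 2.05833% = 0.0205833.
Recurrence: B ← B·(1+r) − $42.21.
Month 1: interest $15.44; balance after payment $723.23.
Month 2: interest $14.89; balance after payment $695.90.
Closed form: n = −ln(1 − rB₀/P)/ln(1+r) = −ln(0.63427)/ln(1.02058) ≈ 22.346, so the balance reaches zero during payment 23.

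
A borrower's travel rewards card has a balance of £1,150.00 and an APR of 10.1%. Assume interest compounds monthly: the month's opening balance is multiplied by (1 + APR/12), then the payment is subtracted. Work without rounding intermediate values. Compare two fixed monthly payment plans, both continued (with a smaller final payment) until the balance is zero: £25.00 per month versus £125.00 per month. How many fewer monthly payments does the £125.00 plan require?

Monthly rate r = 10.1%/12 = 0.841667% = 0.00841667.
At £25.00/mo: n = ⌈−ln(1 − rB₀/P)/ln(1+r)⌉ = 59 payments (last £10.58); total interest = total paid − £1,150.00 = £310.58.
At £125.00/mo: 10 payments (last £77.12); total interest £52.12.
Payments saved = 59 − 10 = 49.

49 fewer payments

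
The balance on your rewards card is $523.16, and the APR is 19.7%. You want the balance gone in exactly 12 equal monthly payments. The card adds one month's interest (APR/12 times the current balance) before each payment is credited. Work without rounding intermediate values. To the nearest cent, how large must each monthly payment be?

Monthly rate r = 19.7%/12 = 1.64167% = 0.0164167.
Level-payment amortization: P = B₀·r / (1 − (1+r)^(−n)) = 523.16·0.0164167 / (1 − 1.01642^(−12)).
Denominator 1 − (1+r)^(−12) = 0.177494773.
P = 8.58854 / 0.177494773 ≈ 48.39.

$48.39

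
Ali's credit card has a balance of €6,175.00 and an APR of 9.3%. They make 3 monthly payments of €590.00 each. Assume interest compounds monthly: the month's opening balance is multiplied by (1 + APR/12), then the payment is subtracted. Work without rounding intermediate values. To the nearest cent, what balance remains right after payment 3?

Monthly rate r = 9.3%/12 = 0.775% = 0.00775.
Each month: B ← B·(1+r) − €590.00.
Month 1: interest €47.86; balance after payment €5,632.86.
Month 2: interest €43.65; balance after payment €5,086.51.
Month 3: interest €39.42; balance after payment €4,535.93.

€4,535.93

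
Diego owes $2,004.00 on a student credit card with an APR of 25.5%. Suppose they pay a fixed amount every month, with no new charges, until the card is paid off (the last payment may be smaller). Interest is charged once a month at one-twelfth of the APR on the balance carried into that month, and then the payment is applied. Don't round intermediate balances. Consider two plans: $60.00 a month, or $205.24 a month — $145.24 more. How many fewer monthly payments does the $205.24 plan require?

47 fewer payments

Monthly rate r = 25.5%/12 = 2.125% = 0.02125.
At $60.00/mo: n = ⌈−ln(1 − rB₀/P)/ln(1+r)⌉ = 59 payments (last $49.81); total interest = total paid − $2,004.00 = $1,525.81.
At $205.24/mo: 12 payments (last $12.30); total interest $265.94.
Payments saved = 59 − 12 = 47.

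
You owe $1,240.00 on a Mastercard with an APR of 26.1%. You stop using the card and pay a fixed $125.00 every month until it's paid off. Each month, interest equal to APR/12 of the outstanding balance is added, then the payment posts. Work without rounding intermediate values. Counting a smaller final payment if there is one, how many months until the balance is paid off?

12 months

Monthly rate r = 26.1%/12 = 2.175% = 0.02175.
Recurrence: B ← B·(1+r) − $125.00.
Month 1: interest $26.97; balance after payment $1,141.97.
Month 2: interest $24.84; balance after payment $1,041.81.
Closed form: n = −ln(1 − rB₀/P)/ln(1+r) = −ln(0.78424)/ln(1.02175) ≈ 11.295, so the balance reaches zero during payment 12.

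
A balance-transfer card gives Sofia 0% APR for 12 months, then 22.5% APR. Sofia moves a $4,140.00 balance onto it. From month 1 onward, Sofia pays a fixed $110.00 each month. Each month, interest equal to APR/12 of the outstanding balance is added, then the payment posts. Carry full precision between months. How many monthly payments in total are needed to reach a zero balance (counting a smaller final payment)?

Promo months 1–12 at r₀ = 0%/12 = 0; months 13+ at r₁ = 22.5%/12 = 0.01875.
After month 12 (no interest yet): B = $4,140.00 − 12·$110.00 = $2,820.00.
Then at r₁ with $110.00/mo: n₂ = −ln(1 − r₁·B/P)/ln(1+r₁) ≈ 35.27 → 36 more payments.

48 payments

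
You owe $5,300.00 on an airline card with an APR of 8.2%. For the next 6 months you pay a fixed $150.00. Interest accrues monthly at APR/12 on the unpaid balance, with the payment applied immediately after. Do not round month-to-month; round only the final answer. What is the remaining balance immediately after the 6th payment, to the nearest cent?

$4,605.53

Monthly rate r = 8.2%/12 = 0.683333% = 0.00683333.
Each month: B ← B·(1+r) − $150.00.
Month 1: interest $36.22; balance after payment $5,186.22.
Month 2: interest $35.44; balance after payment $5,071.66.
Month 3: interest $34.66; balance after payment $4,956.31.
Month 4: interest $33.87; balance after payment $4,840.18.
Month 5: interest $33.07; balance after payment $4,723.25.
Month 6: interest $32.28; balance after payment $4,605.53.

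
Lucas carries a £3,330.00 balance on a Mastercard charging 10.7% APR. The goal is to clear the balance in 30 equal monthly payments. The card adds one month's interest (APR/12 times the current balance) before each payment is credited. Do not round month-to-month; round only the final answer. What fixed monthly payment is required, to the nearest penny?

Monthly rate r = 10.7%/12 = 0.891667% = 0.00891667.
Level-payment amortization: P = B₀·r / (1 − (1+r)^(−n)) = 3330.00·0.00891667 / (1 − 1.00892^(−30)).
Denominator 1 − (1+r)^(−30) = 0.233801832.
P = 29.6925 / 0.233801832 ≈ 127.00.

£127.00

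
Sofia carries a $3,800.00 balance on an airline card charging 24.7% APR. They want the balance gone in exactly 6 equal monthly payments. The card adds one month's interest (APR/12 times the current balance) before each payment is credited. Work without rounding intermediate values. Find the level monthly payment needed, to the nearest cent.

Monthly rate r = 24.7%/12 = 2.05833% = 0.0205833.
Level-payment amortization: P = B₀·r / (1 − (1+r)^(−n)) = 3800.00·0.0205833 / (1 − 1.02058^(−6)).
Denominator 1 − (1+r)^(−6) = 0.115069489.
P = 78.2167 / 0.115069489 ≈ 679.73.

$679.73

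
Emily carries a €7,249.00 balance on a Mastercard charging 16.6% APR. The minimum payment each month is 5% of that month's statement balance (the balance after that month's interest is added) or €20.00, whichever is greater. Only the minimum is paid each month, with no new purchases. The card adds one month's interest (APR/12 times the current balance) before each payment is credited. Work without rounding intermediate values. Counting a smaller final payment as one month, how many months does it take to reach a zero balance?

101 months

Monthly rate r = 16.6%/12 = 1.38333% = 0.0138333.
While 5% of the post-interest balance exceeds €20.00, each month B ← (B·(1+r))·(1 − 0.05), i.e. B shrinks by the factor (1+r)·0.95 = 0.96314.
This holds for months 1–78. Entering month 79 the balance is €387.36; 5% of the post-interest balance is now below €20.00, so the flat €20.00 minimum applies from here.
From month 79 a fixed €20.00 at rate r clears €387.36 in 23 more payments. Total: 78 + 23 = 101 months.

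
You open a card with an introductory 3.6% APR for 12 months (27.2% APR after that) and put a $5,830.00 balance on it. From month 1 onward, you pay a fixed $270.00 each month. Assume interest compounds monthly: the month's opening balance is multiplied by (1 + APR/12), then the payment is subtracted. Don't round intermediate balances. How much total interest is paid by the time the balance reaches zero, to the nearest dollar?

Promo months 1–12 at r₀ = 3.6%/12 = 0.003; months 13+ at r₁ = 27.2%/12 = 0.0226667.
After month 12: iterate B ← B·(1+r₀) − $270.00 for 12 months → $2,749.38.
Then at r₁ with $270.00/mo: n₂ = −ln(1 − r₁·B/P)/ln(1+r₁) ≈ 11.71 → 12 more payments.
Total paid = 23·$270.00 + $191.80 = $6,401.80; interest = $6,401.80 − $5,830.00 = $571.80.

$572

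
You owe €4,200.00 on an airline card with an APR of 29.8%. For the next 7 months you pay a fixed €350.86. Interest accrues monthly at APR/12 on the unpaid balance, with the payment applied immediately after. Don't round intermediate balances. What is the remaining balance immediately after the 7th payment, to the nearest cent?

Monthly rate r = 29.8%/12 = 2.48333% = 0.0248333.
Each month: B ← B·(1+r) − €350.86.
Month 1: interest €104.30; balance after payment €3,953.44.
Month 2: interest €98.18; balance after payment €3,700.76.
Month 3: interest €91.90; balance after payment €3,441.80.
Month 4: interest €85.47; balance after payment €3,176.41.
Month 5: interest €78.88; balance after payment €2,904.43.
Month 6: interest €72.13; balance after payment €2,625.70.
Month 7: interest €65.20; balance after payment €2,340.04.

€2,340.04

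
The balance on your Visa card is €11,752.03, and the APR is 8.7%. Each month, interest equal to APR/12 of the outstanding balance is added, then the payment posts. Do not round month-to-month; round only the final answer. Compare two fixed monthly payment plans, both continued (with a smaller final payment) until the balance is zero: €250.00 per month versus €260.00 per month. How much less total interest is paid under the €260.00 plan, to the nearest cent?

€131.94

Monthly rate r = 8.7%/12 = 0.725% = 0.00725.
At €250.00/mo: n = ⌈−ln(1 − rB₀/P)/ln(1+r)⌉ = 58 payments (last €172.63); total interest = total paid − €11,752.03 = €2,670.60.
At €260.00/mo: 55 payments (last €250.69); total interest €2,538.66.
Interest saved = €2,670.60 − €2,538.66 = €131.94.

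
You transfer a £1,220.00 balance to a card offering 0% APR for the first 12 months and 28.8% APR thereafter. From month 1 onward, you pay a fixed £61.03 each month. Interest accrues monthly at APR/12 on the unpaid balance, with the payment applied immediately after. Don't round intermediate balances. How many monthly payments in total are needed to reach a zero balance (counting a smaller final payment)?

Promo months 1–12 at r₀ = 0%/12 = 0; months 13+ at r₁ = 28.8%/12 = 0.024.
After month 12 (no interest yet): B = £1,220.00 − 12·£61.03 = £487.64.
Then at r₁ with £61.03/mo: n₂ = −ln(1 − r₁·B/P)/ln(1+r₁) ≈ 8.98 → 9 more payments.

21 months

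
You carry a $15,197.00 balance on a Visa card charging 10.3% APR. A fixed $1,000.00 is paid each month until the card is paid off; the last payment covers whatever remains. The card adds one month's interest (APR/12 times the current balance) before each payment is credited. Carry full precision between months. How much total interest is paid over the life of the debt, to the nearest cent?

$1,157.53

Monthly rate r = 10.3%/12 = 0.858333% = 0.00858333.
Payoff takes n = ⌈−ln(1 − rB₀/P)/ln(1+r)⌉ = ⌈16.354⌉ = 17 payments; the last is $354.53.
Total paid = 16·$1,000.00 + $354.53 = $16,354.53.
Total interest = total paid − principal = $16,354.53 − $15,197.00 = $1,157.53.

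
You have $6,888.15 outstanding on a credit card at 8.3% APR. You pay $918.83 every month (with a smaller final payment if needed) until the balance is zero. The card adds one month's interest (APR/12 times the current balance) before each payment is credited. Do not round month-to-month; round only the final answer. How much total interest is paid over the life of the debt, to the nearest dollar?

Monthly rate r = 8.3%/12 = 0.691667% = 0.00691667.
Payoff takes n = ⌈−ln(1 − rB₀/P)/ln(1+r)⌉ = ⌈7.725⌉ = 8 payments; the last is $666.41.
Total paid = 7·$918.83 + $666.41 = $7,098.22.
Total interest = total paid − principal = $7,098.22 − $6,888.15 = $210.07.

$210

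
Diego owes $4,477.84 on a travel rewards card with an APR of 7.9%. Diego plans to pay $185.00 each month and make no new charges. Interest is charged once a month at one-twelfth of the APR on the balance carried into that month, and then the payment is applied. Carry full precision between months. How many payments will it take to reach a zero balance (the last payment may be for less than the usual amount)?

Monthly rate r = 7.9%/12 = 0.658333% = 0.00658333.
Recurrence: B ← B·(1+r) − $185.00.
Month 1: interest $29.48; balance after payment $4,322.32.
Month 2: interest $28.46; balance after payment $4,165.77.
Closed form: n = −ln(1 − rB₀/P)/ln(1+r) = −ln(0.84065)/ln(1.00658) ≈ 26.453, so the balance reaches zero during payment 27.

27 payments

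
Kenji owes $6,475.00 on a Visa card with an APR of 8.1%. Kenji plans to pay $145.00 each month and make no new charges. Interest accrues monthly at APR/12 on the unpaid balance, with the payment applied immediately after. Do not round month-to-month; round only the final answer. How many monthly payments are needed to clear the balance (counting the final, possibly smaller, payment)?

54 payments

Monthly rate r = 8.1%/12 = 0.675% = 0.00675.
Recurrence: B ← B·(1+r) − $145.00.
Month 1: interest $43.71; balance after payment $6,373.71.
Month 2: interest $43.02; balance after payment $6,271.73.
Closed form: n = −ln(1 − rB₀/P)/ln(1+r) = −ln(0.69858)/ln(1.00675) ≈ 53.321, so the balance reaches zero during payment 54.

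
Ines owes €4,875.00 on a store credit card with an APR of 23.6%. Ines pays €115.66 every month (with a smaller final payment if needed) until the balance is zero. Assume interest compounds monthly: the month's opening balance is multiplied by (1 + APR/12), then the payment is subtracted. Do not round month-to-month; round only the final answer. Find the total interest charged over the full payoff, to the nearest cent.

€5,611.32

Monthly rate r = 23.6%/12 = 1.96667% = 0.0196667.
Payoff takes n = ⌈−ln(1 − rB₀/P)/ln(1+r)⌉ = ⌈90.663⌉ = 91 payments; the last is €76.92.
Total paid = 90·€115.66 + €76.92 = €10,486.32.
Total interest = total paid − principal = €10,486.32 − €4,875.00 = €5,611.32.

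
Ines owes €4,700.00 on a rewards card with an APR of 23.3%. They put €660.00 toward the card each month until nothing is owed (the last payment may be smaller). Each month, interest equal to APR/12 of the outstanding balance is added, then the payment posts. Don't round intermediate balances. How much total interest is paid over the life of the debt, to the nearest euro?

€409

Monthly rate r = 23.3%/12 = 1.94167% = 0.0194167.
Payoff takes n = ⌈−ln(1 − rB₀/P)/ln(1+r)⌉ = ⌈7.738⌉ = 8 payments; the last is €488.56.
Total paid = 7·€660.00 + €488.56 = €5,108.56.
Total interest = total paid − principal = €5,108.56 − €4,700.00 = €408.56.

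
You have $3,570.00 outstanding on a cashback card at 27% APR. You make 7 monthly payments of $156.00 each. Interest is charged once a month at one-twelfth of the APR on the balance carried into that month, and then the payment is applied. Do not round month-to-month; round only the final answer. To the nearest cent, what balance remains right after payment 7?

$3,003.15

Monthly rate r = 27%/12 = 2.25% = 0.0225.
Each month: B ← B·(1+r) − $156.00.
Month 1: interest $80.33; balance after payment $3,494.32.
Month 2: interest $78.62; balance after payment $3,416.95.
Month 3: interest $76.88; balance after payment $3,337.83.
Month 4: interest $75.10; balance after payment $3,256.93.
Month 5: interest $73.28; balance after payment $3,174.21.
Month 6: interest $71.42; balance after payment $3,089.63.
Month 7: interest $69.52; balance after payment $3,003.15.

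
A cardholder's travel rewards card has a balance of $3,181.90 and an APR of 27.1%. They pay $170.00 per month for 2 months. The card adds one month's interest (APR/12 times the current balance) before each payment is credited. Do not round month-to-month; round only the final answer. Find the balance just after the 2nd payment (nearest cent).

Monthly rate r = 27.1%/12 = 2.25833% = 0.0225833.
Each month: B ← B·(1+r) − $170.00.
Month 1: interest $71.86; balance after payment $3,083.76.
Month 2: interest $69.64; balance after payment $2,983.40.

$2,983.40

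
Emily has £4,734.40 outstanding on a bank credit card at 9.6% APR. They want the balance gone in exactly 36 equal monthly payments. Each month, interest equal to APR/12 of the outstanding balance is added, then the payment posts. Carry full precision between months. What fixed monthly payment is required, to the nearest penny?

£151.88

Monthly rate r = 9.6%/12 = 0.8% = 0.008.
Level-payment amortization: P = B₀·r / (1 − (1+r)^(−n)) = 4734.40·0.008 / (1 − 1.008^(−36)).
Denominator 1 − (1+r)^(−36) = 0.249378769.
P = 37.8752 / 0.249378769 ≈ 151.88.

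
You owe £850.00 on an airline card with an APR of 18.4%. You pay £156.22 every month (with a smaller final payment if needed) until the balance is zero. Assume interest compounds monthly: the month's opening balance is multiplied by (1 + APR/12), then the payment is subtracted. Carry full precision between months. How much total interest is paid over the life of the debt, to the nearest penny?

£44.59

Monthly rate r = 18.4%/12 = 1.53333% = 0.0153333.
Payoff takes n = ⌈−ln(1 − rB₀/P)/ln(1+r)⌉ = ⌈5.725⌉ = 6 payments; the last is £113.49.
Total paid = 5·£156.22 + £113.49 = £894.59.
Total interest = total paid − principal = £894.59 − £850.00 = £44.59.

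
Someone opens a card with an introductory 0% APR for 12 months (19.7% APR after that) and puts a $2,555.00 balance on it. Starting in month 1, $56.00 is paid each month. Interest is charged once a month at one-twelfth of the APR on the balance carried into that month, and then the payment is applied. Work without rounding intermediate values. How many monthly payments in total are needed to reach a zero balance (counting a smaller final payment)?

Promo months 1–12 at r₀ = 0%/12 = 0; months 13+ at r₁ = 19.7%/12 = 0.0164167.
After month 12 (no interest yet): B = $2,555.00 − 12·$56.00 = $1,883.00.
Then at r₁ with $56.00/mo: n₂ = −ln(1 − r₁·B/P)/ln(1+r₁) ≈ 49.31 → 50 more payments.

62 months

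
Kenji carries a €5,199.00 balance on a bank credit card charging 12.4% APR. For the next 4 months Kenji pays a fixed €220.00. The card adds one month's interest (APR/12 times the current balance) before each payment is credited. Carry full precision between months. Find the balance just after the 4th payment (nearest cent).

Monthly rate r = 12.4%/12 = 1.03333% = 0.0103333.
Each month: B ← B·(1+r) − €220.00.
Month 1: interest €53.72; balance after payment €5,032.72.
Month 2: interest €52.00; balance after payment €4,864.73.
Month 3: interest €50.27; balance after payment €4,695.00.
Month 4: interest €48.51; balance after payment €4,523.51.

€4,523.51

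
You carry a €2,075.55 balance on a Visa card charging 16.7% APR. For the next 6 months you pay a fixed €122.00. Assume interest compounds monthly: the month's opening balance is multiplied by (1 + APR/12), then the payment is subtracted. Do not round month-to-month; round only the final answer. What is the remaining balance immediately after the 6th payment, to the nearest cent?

€1,497.06

Monthly rate r = 16.7%/12 = 1.39167% = 0.0139167.
Each month: B ← B·(1+r) − €122.00.
Month 1: interest €28.88; balance after payment €1,982.43.
Month 2: interest €27.59; balance after payment €1,888.02.
Month 3: interest €26.27; balance after payment €1,792.30.
Month 4: interest €24.94; balance after payment €1,695.24.
Month 5: interest €23.59; balance after payment €1,596.83.
Month 6: interest €22.22; balance after payment €1,497.06.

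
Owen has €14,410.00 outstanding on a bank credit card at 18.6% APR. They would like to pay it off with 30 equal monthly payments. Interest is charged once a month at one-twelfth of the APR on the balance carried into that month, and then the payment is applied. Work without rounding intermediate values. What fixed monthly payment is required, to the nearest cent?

€604.28

Monthly rate r = 18.6%/12 = 1.55% = 0.0155.
Level-payment amortization: P = B₀·r / (1 − (1+r)^(−n)) = 14410.00·0.0155 / (1 − 1.0155^(−30)).
Denominator 1 − (1+r)^(−30) = 0.369620375.
P = 223.355 / 0.369620375 ≈ 604.28.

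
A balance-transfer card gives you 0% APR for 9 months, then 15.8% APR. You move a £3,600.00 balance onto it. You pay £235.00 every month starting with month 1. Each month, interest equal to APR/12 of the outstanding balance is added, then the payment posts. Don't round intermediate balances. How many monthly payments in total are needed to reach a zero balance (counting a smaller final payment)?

16 payments

Promo months 1–9 at r₀ = 0%/12 = 0; months 10+ at r₁ = 15.8%/12 = 0.0131667.
After month 9 (no interest yet): B = £3,600.00 − 9·£235.00 = £1,485.00.
Then at r₁ with £235.00/mo: n₂ = −ln(1 − r₁·B/P)/ln(1+r₁) ≈ 6.64 → 7 more payments.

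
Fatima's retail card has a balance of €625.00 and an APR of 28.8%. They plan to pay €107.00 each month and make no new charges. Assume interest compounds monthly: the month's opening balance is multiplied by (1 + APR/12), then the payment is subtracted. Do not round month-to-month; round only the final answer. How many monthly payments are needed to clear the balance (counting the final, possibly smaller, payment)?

Monthly rate r = 28.8%/12 = 2.4% = 0.024.
Recurrence: B ← B·(1+r) − €107.00.
Month 1: interest €15.00; balance after payment €533.00.
Month 2: interest €12.79; balance after payment €438.79.
Closed form: n = −ln(1 − rB₀/P)/ln(1+r) = −ln(0.85981)/ln(1.024) ≈ 6.369, so the balance reaches zero during payment 7.

7 months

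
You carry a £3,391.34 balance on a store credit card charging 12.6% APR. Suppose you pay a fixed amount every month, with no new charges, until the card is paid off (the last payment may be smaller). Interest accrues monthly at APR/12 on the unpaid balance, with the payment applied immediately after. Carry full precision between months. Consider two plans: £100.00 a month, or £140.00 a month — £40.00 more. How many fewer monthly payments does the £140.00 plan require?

14 fewer payments

Monthly rate r = 12.6%/12 = 1.05% = 0.0105.
At £100.00/mo: n = ⌈−ln(1 − rB₀/P)/ln(1+r)⌉ = 43 payments (last £14.39); total interest = total paid − £3,391.34 = £823.05.
At £140.00/mo: 29 payments (last £13.90); total interest £542.56.
Payments saved = 43 − 29 = 14.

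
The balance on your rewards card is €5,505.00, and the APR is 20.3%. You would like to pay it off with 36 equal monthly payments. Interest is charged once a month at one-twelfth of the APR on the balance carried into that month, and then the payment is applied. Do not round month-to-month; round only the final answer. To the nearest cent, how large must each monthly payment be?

€205.43

Monthly rate r = 20.3%/12 = 1.69167% = 0.0169167.
Level-payment amortization: P = B₀·r / (1 − (1+r)^(−n)) = 5505.00·0.0169167 / (1 − 1.01692^(−36)).
Denominator 1 − (1+r)^(−36) = 0.453327973.
P = 93.1262 / 0.453327973 ≈ 205.43.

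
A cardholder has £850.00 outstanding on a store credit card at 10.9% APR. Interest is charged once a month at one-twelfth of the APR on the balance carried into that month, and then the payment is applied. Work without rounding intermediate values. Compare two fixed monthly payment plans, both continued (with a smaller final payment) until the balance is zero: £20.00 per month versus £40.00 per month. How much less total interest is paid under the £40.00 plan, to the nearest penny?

£130.27

Monthly rate r = 10.9%/12 = 0.908333% = 0.00908333.
At £20.00/mo: n = ⌈−ln(1 − rB₀/P)/ln(1+r)⌉ = 54 payments (last £18.99); total interest = total paid − £850.00 = £228.99.
At £40.00/mo: 24 payments (last £28.72); total interest £98.72.
Interest saved = £228.99 − £98.72 = £130.27.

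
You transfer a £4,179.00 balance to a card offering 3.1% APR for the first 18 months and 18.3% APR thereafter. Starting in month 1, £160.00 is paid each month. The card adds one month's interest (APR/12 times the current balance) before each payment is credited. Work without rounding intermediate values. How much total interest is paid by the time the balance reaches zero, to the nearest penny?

Promo months 1–18 at r₀ = 3.1%/12 = 0.00258333; months 19+ at r₁ = 18.3%/12 = 0.01525.
After month 18: iterate B ← B·(1+r₀) − £160.00 for 18 months → £1,433.53.
Then at r₁ with £160.00/mo: n₂ = −ln(1 − r₁·B/P)/ln(1+r₁) ≈ 9.71 → 10 more payments.
Total paid = 27·£160.00 + £113.39 = £4,433.39; interest = £4,433.39 − £4,179.00 = £254.39.

£254.39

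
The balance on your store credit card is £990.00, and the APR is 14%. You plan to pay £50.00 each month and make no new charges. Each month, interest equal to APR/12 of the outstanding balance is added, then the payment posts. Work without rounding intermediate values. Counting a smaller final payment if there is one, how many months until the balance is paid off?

Monthly rate r = 14%/12 = 1.16667% = 0.0116667.
Recurrence: B ← B·(1+r) − £50.00.
Month 1: interest £11.55; balance after payment £951.55.
Month 2: interest £11.10; balance after payment £912.65.
Closed form: n = −ln(1 − rB₀/P)/ln(1+r) = −ln(0.769)/ln(1.01167) ≈ 22.645, so the balance reaches zero during payment 23.

23 months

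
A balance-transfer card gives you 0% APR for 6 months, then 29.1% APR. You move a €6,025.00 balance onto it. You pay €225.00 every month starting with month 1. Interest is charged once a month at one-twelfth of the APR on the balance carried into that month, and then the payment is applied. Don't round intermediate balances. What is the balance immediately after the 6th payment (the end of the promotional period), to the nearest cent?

€4,675.00

Promo months 1–6 at r₀ = 0%/12 = 0; months 7+ at r₁ = 29.1%/12 = 0.02425.
After month 6 (no interest yet): B = €6,025.00 − 6·€225.00 = €4,675.00.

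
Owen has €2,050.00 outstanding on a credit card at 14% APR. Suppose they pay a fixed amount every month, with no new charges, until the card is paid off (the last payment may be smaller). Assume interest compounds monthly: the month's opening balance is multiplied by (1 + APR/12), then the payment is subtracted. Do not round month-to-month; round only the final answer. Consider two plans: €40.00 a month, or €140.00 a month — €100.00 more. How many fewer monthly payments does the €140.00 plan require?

Monthly rate r = 14%/12 = 1.16667% = 0.0116667.
At €40.00/mo: n = ⌈−ln(1 − rB₀/P)/ln(1+r)⌉ = 79 payments (last €22.00); total interest = total paid − €2,050.00 = €1,092.00.
At €140.00/mo: 17 payments (last €21.20); total interest €211.20.
Payments saved = 79 − 17 = 62.

62 fewer payments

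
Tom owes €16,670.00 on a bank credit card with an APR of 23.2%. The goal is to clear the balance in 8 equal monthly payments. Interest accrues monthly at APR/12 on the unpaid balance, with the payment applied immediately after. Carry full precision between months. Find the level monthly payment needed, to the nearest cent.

€2,269.08

Monthly rate r = 23.2%/12 = 1.93333% = 0.0193333.
Level-payment amortization: P = B₀·r / (1 − (1+r)^(−n)) = 16670.00·0.0193333 / (1 − 1.01933^(−8)).
Denominator 1 − (1+r)^(−8) = 0.14203378.
P = 322.287 / 0.14203378 ≈ 2269.08.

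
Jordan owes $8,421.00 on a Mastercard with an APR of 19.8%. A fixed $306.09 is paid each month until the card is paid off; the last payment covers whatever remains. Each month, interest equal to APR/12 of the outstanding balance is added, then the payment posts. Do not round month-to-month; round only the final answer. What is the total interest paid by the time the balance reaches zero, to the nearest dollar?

$2,895

Monthly rate r = 19.8%/12 = 1.65% = 0.0165.
Payoff takes n = ⌈−ln(1 − rB₀/P)/ln(1+r)⌉ = ⌈36.970⌉ = 37 payments; the last is $296.97.
Total paid = 36·$306.09 + $296.97 = $11,316.21.
Total interest = total paid − principal = $11,316.21 − $8,421.00 = $2,895.21.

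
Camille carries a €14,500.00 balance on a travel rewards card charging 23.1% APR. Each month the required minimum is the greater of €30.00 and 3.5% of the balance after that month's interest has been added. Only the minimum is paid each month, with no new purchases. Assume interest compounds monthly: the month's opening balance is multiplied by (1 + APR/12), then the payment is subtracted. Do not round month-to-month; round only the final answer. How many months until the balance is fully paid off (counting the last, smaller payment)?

Monthly rate r = 23.1%/12 = 1.925% = 0.01925.
While 3.5% of the post-interest balance exceeds €30.00, each month B ← (B·(1+r))·(1 − 0.035), i.e. B shrinks by the factor (1+r)·0.965 = 0.98358.
This holds for months 1–172. Entering month 173 the balance is €840.14; 3.5% of the post-interest balance is now below €30.00, so the flat €30.00 minimum applies from here.
From month 173 a fixed €30.00 at rate r clears €840.14 in 41 more payments. Total: 172 + 41 = 213 months.

213 months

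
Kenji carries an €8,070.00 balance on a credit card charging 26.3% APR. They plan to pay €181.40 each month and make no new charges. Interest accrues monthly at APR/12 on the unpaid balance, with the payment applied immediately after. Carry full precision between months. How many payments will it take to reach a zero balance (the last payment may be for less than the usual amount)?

Monthly rate r = 26.3%/12 = 2.19167% = 0.0219167.
Recurrence: B ← B·(1+r) − €181.40.
Month 1: interest €176.87; balance after payment €8,065.47.
Month 2: interest €176.77; balance after payment €8,060.84.
Closed form: n = −ln(1 − rB₀/P)/ln(1+r) = −ln(0.024986)/ln(1.02192) ≈ 170.177, so the balance reaches zero during payment 171.

171 months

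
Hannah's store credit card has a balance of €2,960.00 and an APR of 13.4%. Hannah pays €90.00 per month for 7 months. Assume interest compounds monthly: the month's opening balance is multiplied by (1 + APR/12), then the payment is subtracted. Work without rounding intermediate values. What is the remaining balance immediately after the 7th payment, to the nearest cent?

€2,547.77

Monthly rate r = 13.4%/12 = 1.11667% = 0.0111667.
Each month: B ← B·(1+r) − €90.00.
Month 1: interest €33.05; balance after payment €2,903.05.
Month 2: interest €32.42; balance after payment €2,845.47.
Month 3: interest €31.77; balance after payment €2,787.25.
Month 4: interest €31.12; balance after payment €2,728.37.
Month 5: interest €30.47; balance after payment €2,668.84.
Month 6: interest €29.80; balance after payment €2,608.64.
Month 7: interest €29.13; balance after payment €2,547.77.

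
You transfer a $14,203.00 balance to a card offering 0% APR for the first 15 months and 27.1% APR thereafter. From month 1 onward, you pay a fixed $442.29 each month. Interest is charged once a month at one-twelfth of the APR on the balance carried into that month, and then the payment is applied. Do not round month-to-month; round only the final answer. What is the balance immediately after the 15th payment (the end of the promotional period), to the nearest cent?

$7,568.65

Promo months 1–15 at r₀ = 0%/12 = 0; months 16+ at r₁ = 27.1%/12 = 0.0225833.
After month 15 (no interest yet): B = $14,203.00 − 15·$442.29 = $7,568.65.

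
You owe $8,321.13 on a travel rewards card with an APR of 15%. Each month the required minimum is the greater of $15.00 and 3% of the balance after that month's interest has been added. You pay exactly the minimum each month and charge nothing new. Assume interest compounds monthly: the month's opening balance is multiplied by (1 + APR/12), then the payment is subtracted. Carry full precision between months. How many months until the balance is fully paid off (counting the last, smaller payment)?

200 months

Monthly rate r = 15%/12 = 1.25% = 0.0125.
While 3% of the post-interest balance exceeds $15.00, each month B ← (B·(1+r))·(1 − 0.03), i.e. B shrinks by the factor (1+r)·0.97 = 0.98212.
This holds for months 1–157. Entering month 158 the balance is $490.19; 3% of the post-interest balance is now below $15.00, so the flat $15.00 minimum applies from here.
From month 158 a fixed $15.00 at rate r clears $490.19 in 43 more payments. Total: 157 + 43 = 200 months.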